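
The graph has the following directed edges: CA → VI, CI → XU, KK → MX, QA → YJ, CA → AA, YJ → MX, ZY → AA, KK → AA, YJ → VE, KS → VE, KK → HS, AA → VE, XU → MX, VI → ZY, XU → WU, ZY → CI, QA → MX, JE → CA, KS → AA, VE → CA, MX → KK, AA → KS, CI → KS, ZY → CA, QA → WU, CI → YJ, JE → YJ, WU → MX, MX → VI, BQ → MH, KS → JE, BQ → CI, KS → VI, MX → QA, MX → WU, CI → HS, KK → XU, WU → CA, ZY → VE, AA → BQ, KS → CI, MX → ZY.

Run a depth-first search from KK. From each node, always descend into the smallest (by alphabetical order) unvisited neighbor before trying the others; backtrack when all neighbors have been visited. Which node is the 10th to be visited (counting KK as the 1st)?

ZY

Visit KK
KK → AA
AA → BQ
BQ → CI
CI → HS
CI → KS
KS → JE
JE → CA
CA → VI
VI → ZY
ZY → VE
JE → YJ
YJ → MX
MX → QA
QA → WU
CI → XU
BQ → MH

Visit order: KK, AA, BQ, CI, HS, KS, JE, CA, VI, ZY, VE, YJ, MX, QA, WU, XU, MH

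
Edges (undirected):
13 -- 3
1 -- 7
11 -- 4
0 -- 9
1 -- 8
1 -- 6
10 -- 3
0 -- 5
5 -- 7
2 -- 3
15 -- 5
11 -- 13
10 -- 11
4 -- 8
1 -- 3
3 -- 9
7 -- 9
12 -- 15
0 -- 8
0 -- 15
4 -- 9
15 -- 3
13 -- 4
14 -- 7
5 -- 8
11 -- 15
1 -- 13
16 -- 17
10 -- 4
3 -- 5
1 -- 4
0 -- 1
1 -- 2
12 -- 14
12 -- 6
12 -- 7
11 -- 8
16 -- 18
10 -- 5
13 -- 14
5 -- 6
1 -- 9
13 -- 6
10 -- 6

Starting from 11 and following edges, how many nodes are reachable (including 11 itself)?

16

BFS from 11 visits: 11, 4, 8, 10, 13, 15, 1, 9, 0, 5, 3, 6, 14, 12, 2, 7
Reachable nodes: 16 of 19 total.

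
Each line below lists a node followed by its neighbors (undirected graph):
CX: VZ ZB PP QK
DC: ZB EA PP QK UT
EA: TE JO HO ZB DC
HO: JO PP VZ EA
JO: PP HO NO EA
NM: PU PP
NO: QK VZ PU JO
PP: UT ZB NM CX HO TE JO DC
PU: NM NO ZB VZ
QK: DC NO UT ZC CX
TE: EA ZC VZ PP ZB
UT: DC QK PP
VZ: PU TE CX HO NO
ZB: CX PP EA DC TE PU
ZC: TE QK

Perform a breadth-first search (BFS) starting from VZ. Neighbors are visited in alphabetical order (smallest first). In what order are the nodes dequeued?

Visit VZ; enqueue CX, HO, NO, PU, TE → queue [CX, HO, NO, PU, TE]
Visit CX; enqueue PP, QK, ZB → queue [HO, NO, PU, TE, PP, QK, ZB]
Visit HO; enqueue EA, JO → queue [NO, PU, TE, PP, QK, ZB, EA, JO]
Visit NO → queue [PU, TE, PP, QK, ZB, EA, JO]
Visit PU; enqueue NM → queue [TE, PP, QK, ZB, EA, JO, NM]
Visit TE; enqueue ZC → queue [PP, QK, ZB, EA, JO, NM, ZC]
Visit PP; enqueue DC, UT → queue [QK, ZB, EA, JO, NM, ZC, DC, UT]
Visit QK → queue [ZB, EA, JO, NM, ZC, DC, UT]
Visit ZB → queue [EA, JO, NM, ZC, DC, UT]
Visit EA → queue [JO, NM, ZC, DC, UT]
Visit JO → queue [NM, ZC, DC, UT]
Visit NM → queue [ZC, DC, UT]
Visit ZC → queue [DC, UT]
Visit DC → queue [UT]
Visit UT → queue []

VZ, CX, HO, NO, PU, TE, PP, QK, ZB, EA, JO, NM, ZC, DC, UT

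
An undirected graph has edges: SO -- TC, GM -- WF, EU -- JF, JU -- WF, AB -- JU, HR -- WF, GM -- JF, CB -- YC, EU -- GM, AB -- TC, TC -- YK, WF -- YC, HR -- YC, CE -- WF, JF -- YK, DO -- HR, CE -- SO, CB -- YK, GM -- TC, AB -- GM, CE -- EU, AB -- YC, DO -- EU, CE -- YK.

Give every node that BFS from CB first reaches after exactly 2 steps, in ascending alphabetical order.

Level 0: CB
Level 1: YC, YK
Level 2: AB, CE, HR, JF, TC, WF
Level 3: DO, EU, GM, JU, SO

AB, CE, HR, JF, TC, WF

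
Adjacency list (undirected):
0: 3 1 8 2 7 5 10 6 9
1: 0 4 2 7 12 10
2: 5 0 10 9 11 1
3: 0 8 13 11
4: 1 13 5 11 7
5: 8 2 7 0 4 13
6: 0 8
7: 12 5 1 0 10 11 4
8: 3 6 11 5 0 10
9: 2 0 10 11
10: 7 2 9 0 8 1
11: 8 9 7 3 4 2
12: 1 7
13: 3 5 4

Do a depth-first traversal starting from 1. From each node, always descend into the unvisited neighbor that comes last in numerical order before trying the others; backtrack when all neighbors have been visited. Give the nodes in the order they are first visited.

Visit 1
1 → 12
12 → 7
7 → 11
11 → 9
9 → 10
10 → 8
8 → 6
6 → 0
0 → 5
5 → 13
13 → 4
13 → 3
5 → 2

1 -> 12 -> 7 -> 11 -> 9 -> 10 -> 8 -> 6 -> 0 -> 5 -> 13 -> 4 -> 3 -> 2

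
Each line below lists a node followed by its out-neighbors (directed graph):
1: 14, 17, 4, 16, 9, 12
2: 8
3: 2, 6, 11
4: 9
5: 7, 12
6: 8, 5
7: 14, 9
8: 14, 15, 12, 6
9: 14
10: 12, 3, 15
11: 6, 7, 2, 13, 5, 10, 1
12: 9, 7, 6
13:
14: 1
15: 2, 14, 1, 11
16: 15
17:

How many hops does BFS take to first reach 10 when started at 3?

Level 0: 3
Level 1: 2, 6, 11
Level 2: 1, 5, 7, 8, 10, 13
Level 3: 4, 9, 12, 14, 15, 16, 17
10 first appears at level 2.

2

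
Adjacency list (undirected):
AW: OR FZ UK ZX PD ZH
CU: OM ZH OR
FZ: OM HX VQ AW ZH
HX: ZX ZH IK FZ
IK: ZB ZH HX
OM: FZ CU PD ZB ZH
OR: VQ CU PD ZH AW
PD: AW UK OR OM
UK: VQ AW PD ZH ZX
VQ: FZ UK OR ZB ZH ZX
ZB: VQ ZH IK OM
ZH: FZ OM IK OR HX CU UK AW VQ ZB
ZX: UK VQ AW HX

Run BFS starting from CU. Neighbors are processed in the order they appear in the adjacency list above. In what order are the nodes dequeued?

Visit CU; enqueue OM, ZH, OR → queue [OM, ZH, OR]
Visit OM; enqueue FZ, PD, ZB → queue [ZH, OR, FZ, PD, ZB]
Visit ZH; enqueue IK, HX, UK, AW, VQ → queue [OR, FZ, PD, ZB, IK, HX, UK, AW, VQ]
Visit OR → queue [FZ, PD, ZB, IK, HX, UK, AW, VQ]
Visit FZ → queue [PD, ZB, IK, HX, UK, AW, VQ]
Visit PD → queue [ZB, IK, HX, UK, AW, VQ]
Visit ZB → queue [IK, HX, UK, AW, VQ]
Visit IK → queue [HX, UK, AW, VQ]
Visit HX; enqueue ZX → queue [UK, AW, VQ, ZX]
Visit UK → queue [AW, VQ, ZX]
Visit AW → queue [VQ, ZX]
Visit VQ → queue [ZX]
Visit ZX → queue []

CU → OM → ZH → OR → FZ → PD → ZB → IK → HX → UK → AW → VQ → ZX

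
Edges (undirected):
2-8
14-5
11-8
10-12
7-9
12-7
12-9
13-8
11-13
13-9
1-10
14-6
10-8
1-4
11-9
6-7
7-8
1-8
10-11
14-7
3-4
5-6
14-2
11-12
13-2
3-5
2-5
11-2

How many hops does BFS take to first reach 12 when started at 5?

3

Level 0: 5
Level 1: 2, 3, 6, 14
Level 2: 4, 7, 8, 11, 13
Level 3: 1, 9, 10, 12
12 first appears at level 3.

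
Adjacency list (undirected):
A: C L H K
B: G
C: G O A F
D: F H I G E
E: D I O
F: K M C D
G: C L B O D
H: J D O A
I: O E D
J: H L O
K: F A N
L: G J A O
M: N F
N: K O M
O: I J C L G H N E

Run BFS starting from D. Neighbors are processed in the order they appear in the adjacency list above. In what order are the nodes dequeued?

Visit D; enqueue F, H, I, G, E → queue [F, H, I, G, E]
Visit F; enqueue K, M, C → queue [H, I, G, E, K, M, C]
Visit H; enqueue J, O, A → queue [I, G, E, K, M, C, J, O, A]
Visit I → queue [G, E, K, M, C, J, O, A]
Visit G; enqueue L, B → queue [E, K, M, C, J, O, A, L, B]
Visit E → queue [K, M, C, J, O, A, L, B]
Visit K; enqueue N → queue [M, C, J, O, A, L, B, N]
Visit M → queue [C, J, O, A, L, B, N]
Visit C → queue [J, O, A, L, B, N]
Visit J → queue [O, A, L, B, N]
Visit O → queue [A, L, B, N]
Visit A → queue [L, B, N]
Visit L → queue [B, N]
Visit B → queue [N]
Visit N → queue []

D, F, H, I, G, E, K, M, C, J, O, A, L, B, N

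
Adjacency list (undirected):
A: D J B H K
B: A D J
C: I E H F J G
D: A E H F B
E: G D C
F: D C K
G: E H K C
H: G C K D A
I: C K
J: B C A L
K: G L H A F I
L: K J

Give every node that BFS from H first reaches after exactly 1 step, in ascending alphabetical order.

A, C, D, G, K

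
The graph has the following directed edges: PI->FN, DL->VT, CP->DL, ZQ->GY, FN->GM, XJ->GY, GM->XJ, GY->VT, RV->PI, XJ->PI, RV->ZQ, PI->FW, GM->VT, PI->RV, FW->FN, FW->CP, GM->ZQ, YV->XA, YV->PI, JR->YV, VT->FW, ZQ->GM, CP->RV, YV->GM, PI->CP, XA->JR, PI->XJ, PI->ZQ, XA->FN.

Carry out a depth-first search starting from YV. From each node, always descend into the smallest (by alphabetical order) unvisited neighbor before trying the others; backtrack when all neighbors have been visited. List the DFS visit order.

Visit YV
YV → GM
GM → VT
VT → FW
FW → CP
CP → DL
CP → RV
RV → PI
PI → FN
PI → XJ
XJ → GY
PI → ZQ
YV → XA
XA → JR

YV GM VT FW CP DL RV PI FN XJ GY ZQ XA JR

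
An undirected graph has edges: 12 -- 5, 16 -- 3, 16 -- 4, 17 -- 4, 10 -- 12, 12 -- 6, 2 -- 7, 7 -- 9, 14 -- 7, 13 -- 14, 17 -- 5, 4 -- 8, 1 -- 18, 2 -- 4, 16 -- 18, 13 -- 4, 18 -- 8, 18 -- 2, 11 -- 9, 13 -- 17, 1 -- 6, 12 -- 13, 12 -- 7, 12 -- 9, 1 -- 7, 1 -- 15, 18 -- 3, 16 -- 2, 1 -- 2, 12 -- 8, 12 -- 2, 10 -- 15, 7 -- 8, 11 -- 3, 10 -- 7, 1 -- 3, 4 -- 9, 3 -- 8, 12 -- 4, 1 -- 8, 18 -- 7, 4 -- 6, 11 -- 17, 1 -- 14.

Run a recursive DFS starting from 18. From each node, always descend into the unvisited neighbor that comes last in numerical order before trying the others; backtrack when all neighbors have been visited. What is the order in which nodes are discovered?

Visit 18
18 → 16
16 → 4
4 → 17
17 → 13
13 → 14
14 → 7
7 → 12
12 → 10
10 → 15
15 → 1
1 → 8
8 → 3
3 → 11
11 → 9
1 → 6
1 → 2
12 → 5

18, 16, 4, 17, 13, 14, 7, 12, 10, 15, 1, 8, 3, 11, 9, 6, 2, 5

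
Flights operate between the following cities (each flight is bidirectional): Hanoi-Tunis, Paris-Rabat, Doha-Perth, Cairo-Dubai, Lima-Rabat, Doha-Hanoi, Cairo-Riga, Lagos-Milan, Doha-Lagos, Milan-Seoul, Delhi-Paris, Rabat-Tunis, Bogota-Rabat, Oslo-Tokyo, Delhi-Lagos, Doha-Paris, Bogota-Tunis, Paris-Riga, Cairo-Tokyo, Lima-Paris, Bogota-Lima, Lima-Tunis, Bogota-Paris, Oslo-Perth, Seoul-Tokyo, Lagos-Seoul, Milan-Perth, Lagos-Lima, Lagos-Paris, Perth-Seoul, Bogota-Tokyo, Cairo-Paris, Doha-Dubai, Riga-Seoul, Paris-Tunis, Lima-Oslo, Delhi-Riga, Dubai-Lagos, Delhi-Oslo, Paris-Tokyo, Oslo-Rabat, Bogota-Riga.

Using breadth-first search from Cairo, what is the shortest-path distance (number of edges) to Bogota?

2

Level 0: Cairo
Level 1: Dubai, Paris, Riga, Tokyo
Level 2: Bogota, Delhi, Doha, Lagos, Lima, Oslo, Rabat, Seoul, Tunis
Level 3: Hanoi, Milan, Perth
Bogota first appears at level 2.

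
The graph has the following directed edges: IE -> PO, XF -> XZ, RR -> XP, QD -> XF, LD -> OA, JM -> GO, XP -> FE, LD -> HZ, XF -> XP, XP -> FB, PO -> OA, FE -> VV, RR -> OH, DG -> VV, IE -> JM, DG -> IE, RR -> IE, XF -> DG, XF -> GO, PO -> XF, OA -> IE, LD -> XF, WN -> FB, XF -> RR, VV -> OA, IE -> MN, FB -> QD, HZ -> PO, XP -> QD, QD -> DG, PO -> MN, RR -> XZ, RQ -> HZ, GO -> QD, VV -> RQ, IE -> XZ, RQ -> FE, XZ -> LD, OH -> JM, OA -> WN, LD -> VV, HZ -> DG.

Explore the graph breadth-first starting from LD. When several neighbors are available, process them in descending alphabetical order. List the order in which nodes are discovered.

LD -> XF -> VV -> OA -> HZ -> XZ -> XP -> RR -> GO -> DG -> RQ -> WN -> IE -> PO -> QD -> FE -> FB -> OH -> MN -> JM

Visit LD; enqueue XF, VV, OA, HZ → queue [XF, VV, OA, HZ]
Visit XF; enqueue XZ, XP, RR, GO, DG → queue [VV, OA, HZ, XZ, XP, RR, GO, DG]
Visit VV; enqueue RQ → queue [OA, HZ, XZ, XP, RR, GO, DG, RQ]
Visit OA; enqueue WN, IE → queue [HZ, XZ, XP, RR, GO, DG, RQ, WN, IE]
Visit HZ; enqueue PO → queue [XZ, XP, RR, GO, DG, RQ, WN, IE, PO]
Visit XZ → queue [XP, RR, GO, DG, RQ, WN, IE, PO]
Visit XP; enqueue QD, FE, FB → queue [RR, GO, DG, RQ, WN, IE, PO, QD, FE, FB]
Visit RR; enqueue OH → queue [GO, DG, RQ, WN, IE, PO, QD, FE, FB, OH]
Visit GO → queue [DG, RQ, WN, IE, PO, QD, FE, FB, OH]
Visit DG → queue [RQ, WN, IE, PO, QD, FE, FB, OH]
Visit RQ → queue [WN, IE, PO, QD, FE, FB, OH]
Visit WN → queue [IE, PO, QD, FE, FB, OH]
Visit IE; enqueue MN, JM → queue [PO, QD, FE, FB, OH, MN, JM]
Visit PO → queue [QD, FE, FB, OH, MN, JM]
Visit QD → queue [FE, FB, OH, MN, JM]
Visit FE → queue [FB, OH, MN, JM]
Visit FB → queue [OH, MN, JM]
Visit OH → queue [MN, JM]
Visit MN → queue [JM]
Visit JM → queue []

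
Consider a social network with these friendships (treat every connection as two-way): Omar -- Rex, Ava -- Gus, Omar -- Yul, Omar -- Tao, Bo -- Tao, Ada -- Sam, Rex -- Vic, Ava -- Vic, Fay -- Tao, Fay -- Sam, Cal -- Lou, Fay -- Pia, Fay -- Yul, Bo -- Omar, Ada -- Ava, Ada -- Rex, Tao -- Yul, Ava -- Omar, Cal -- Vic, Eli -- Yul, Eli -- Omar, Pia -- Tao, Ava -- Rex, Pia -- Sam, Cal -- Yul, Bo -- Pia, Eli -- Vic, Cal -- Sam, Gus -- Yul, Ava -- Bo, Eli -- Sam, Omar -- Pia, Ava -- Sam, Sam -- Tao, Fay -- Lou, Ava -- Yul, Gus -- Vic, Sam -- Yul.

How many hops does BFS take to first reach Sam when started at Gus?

2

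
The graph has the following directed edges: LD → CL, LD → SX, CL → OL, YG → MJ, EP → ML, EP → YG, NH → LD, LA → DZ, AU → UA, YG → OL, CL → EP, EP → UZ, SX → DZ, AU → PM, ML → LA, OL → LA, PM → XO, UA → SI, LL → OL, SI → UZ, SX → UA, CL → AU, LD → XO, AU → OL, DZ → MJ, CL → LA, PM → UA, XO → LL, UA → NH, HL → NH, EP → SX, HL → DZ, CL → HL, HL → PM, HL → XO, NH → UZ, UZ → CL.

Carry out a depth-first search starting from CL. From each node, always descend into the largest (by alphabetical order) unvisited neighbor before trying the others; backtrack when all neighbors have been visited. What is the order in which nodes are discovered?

Visit CL
CL → OL
OL → LA
LA → DZ
DZ → MJ
CL → HL
HL → XO
XO → LL
HL → PM
PM → UA
UA → SI
SI → UZ
UA → NH
NH → LD
LD → SX
CL → EP
EP → YG
EP → ML
CL → AU

CL -> OL -> LA -> DZ -> MJ -> HL -> XO -> LL -> PM -> UA -> SI -> UZ -> NH -> LD -> SX -> EP -> YG -> ML -> AU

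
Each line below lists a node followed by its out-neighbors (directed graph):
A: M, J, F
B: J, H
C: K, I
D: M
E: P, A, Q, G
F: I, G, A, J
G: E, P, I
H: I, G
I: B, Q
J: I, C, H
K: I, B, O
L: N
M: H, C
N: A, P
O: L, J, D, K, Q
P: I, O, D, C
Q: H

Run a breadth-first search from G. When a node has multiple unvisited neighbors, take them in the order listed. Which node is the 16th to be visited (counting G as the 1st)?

K

Visit G; enqueue E, P, I → queue [E, P, I]
Visit E; enqueue A, Q → queue [P, I, A, Q]
Visit P; enqueue O, D, C → queue [I, A, Q, O, D, C]
Visit I; enqueue B → queue [A, Q, O, D, C, B]
Visit A; enqueue M, J, F → queue [Q, O, D, C, B, M, J, F]
Visit Q; enqueue H → queue [O, D, C, B, M, J, F, H]
Visit O; enqueue L, K → queue [D, C, B, M, J, F, H, L, K]
Visit D → queue [C, B, M, J, F, H, L, K]
Visit C → queue [B, M, J, F, H, L, K]
Visit B → queue [M, J, F, H, L, K]
Visit M → queue [J, F, H, L, K]
Visit J → queue [F, H, L, K]
Visit F → queue [H, L, K]
Visit H → queue [L, K]
Visit L; enqueue N → queue [K, N]
Visit K → queue [N]
Visit N → queue []

Visit order: G, E, P, I, A, Q, O, D, C, B, M, J, F, H, L, K, N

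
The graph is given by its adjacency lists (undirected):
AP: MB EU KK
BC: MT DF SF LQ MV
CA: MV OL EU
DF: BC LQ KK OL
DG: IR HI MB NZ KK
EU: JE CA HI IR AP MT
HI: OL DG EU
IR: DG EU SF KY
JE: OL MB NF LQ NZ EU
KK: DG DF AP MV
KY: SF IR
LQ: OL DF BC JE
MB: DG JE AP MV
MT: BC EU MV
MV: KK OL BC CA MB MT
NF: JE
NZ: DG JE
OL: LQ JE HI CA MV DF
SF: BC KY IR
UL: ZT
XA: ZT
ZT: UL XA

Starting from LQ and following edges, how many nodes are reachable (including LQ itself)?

BFS from LQ visits: LQ, OL, DF, BC, JE, HI, CA, MV, KK, MT, SF, MB, NF, NZ, EU, DG, AP, KY, IR
Reachable nodes: 19 of 22 total.

19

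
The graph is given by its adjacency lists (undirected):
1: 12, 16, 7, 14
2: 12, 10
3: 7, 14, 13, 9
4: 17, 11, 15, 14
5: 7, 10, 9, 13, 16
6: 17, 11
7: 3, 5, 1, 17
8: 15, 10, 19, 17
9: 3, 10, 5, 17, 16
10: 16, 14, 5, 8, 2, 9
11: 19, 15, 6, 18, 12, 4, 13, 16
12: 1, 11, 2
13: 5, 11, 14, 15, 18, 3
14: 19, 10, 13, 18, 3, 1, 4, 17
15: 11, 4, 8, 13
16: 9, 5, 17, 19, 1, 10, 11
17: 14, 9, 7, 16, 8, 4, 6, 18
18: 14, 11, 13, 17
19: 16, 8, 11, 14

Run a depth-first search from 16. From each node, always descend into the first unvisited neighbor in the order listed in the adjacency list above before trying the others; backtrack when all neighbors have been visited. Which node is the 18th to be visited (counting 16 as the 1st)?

Visit 16
16 → 9
9 → 3
3 → 7
7 → 5
5 → 10
10 → 14
14 → 19
19 → 8
8 → 15
15 → 11
11 → 6
6 → 17
17 → 4
17 → 18
18 → 13
11 → 12
12 → 1
12 → 2

Visit order: 16, 9, 3, 7, 5, 10, 14, 19, 8, 15, 11, 6, 17, 4, 18, 13, 12, 1, 2

1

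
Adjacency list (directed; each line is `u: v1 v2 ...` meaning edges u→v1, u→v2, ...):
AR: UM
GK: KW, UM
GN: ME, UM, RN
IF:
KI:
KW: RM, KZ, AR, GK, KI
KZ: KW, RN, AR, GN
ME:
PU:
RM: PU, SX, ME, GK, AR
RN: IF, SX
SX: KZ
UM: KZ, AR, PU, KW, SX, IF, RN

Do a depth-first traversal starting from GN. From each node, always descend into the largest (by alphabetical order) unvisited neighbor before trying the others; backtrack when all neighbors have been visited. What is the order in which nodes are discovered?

GN → UM → SX → KZ → RN → IF → KW → RM → PU → ME → GK → AR → KI

Visit GN
GN → UM
UM → SX
SX → KZ
KZ → RN
RN → IF
KZ → KW
KW → RM
RM → PU
RM → ME
RM → GK
RM → AR
KW → KI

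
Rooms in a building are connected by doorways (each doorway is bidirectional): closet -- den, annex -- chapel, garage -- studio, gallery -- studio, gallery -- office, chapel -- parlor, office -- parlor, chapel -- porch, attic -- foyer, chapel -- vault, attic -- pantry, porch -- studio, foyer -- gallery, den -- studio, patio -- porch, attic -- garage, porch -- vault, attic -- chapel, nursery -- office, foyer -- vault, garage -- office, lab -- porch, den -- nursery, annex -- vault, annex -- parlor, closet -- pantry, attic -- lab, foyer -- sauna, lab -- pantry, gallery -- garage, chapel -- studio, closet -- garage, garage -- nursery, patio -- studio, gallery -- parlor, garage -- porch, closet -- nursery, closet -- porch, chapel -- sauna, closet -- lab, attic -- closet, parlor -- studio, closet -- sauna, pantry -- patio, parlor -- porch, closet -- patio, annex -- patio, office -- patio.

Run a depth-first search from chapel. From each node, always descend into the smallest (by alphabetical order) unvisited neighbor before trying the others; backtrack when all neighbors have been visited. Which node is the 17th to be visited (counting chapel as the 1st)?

Visit chapel
chapel → annex
annex → parlor
parlor → gallery
gallery → foyer
foyer → attic
attic → closet
closet → den
den → nursery
nursery → garage
garage → office
office → patio
patio → pantry
pantry → lab
lab → porch
porch → studio
porch → vault
closet → sauna

Visit order: chapel, annex, parlor, gallery, foyer, attic, closet, den, nursery, garage, office, patio, pantry, lab, porch, studio, vault, sauna

vault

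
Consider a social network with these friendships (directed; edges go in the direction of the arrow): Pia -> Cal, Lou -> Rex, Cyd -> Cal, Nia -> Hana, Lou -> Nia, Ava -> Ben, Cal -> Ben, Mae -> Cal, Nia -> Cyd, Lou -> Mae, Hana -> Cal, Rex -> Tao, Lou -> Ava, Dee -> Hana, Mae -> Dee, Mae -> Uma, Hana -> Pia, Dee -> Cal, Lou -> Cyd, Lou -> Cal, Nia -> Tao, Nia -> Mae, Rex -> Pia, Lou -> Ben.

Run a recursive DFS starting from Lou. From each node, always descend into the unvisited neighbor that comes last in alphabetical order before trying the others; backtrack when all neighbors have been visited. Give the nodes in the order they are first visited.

Lou Rex Tao Pia Cal Ben Nia Mae Uma Dee Hana Cyd Ava

Visit Lou
Lou → Rex
Rex → Tao
Rex → Pia
Pia → Cal
Cal → Ben
Lou → Nia
Nia → Mae
Mae → Uma
Mae → Dee
Dee → Hana
Nia → Cyd
Lou → Ava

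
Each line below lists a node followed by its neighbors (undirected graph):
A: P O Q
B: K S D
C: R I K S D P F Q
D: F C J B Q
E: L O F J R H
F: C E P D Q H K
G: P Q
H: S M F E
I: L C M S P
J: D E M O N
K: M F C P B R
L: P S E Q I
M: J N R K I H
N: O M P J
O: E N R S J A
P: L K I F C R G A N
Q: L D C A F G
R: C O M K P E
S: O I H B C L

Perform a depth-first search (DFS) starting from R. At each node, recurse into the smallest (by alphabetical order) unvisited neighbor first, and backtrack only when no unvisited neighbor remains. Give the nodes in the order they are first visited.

Visit R
R → C
C → D
D → B
B → K
K → F
F → E
E → H
H → M
M → I
I → L
L → P
P → A
A → O
O → J
J → N
O → S
A → Q
Q → G

R -> C -> D -> B -> K -> F -> E -> H -> M -> I -> L -> P -> A -> O -> J -> N -> S -> Q -> G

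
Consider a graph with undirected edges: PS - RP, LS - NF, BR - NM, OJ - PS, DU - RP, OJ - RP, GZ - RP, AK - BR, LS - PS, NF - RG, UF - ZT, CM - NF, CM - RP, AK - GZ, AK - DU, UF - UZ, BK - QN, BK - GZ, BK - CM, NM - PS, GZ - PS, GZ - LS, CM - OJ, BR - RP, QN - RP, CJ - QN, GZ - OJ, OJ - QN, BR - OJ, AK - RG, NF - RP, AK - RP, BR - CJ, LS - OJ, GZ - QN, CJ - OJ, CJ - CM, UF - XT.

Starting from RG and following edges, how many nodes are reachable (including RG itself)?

15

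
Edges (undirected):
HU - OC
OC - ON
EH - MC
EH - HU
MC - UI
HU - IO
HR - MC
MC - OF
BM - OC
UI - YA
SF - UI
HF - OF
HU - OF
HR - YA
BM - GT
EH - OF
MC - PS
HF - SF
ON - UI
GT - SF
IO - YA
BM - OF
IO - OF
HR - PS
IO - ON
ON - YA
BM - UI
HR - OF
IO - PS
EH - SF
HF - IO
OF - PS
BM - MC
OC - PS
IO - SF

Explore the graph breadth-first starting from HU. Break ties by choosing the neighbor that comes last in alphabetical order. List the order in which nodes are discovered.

HU → OF → OC → IO → EH → PS → MC → HR → HF → BM → ON → YA → SF → UI → GT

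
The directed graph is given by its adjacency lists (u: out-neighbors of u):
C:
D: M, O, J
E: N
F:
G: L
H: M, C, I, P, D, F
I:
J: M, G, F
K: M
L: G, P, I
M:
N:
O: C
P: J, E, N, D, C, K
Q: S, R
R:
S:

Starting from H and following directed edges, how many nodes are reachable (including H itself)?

BFS from H visits: H, M, C, I, P, D, F, J, E, N, K, O, G, L
Reachable nodes: 14 of 17 total.

14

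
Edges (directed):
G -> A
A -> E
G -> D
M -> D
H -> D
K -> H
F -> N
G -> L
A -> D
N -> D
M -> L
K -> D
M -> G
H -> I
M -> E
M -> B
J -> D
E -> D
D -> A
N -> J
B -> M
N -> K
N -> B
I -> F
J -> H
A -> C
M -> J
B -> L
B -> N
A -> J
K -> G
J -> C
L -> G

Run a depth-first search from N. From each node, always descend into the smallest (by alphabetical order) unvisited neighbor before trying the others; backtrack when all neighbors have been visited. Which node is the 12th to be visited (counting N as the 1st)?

Visit N
N → B
B → L
L → G
G → A
A → C
A → D
A → E
A → J
J → H
H → I
I → F
B → M
N → K

Visit order: N, B, L, G, A, C, D, E, J, H, I, F, M, K

F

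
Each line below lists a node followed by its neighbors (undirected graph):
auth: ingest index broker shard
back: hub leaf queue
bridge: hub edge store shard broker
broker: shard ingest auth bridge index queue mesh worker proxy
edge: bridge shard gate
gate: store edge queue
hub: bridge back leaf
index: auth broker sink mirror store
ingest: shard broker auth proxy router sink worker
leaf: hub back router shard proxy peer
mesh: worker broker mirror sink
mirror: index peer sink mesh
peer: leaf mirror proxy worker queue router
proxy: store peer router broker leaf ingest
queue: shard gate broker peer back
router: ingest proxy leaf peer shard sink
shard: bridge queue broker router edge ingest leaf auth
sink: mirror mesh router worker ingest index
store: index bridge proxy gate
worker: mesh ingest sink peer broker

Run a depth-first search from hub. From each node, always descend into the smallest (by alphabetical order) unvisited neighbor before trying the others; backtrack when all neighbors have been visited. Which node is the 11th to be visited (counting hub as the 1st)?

gate

Visit hub
hub → back
back → leaf
leaf → peer
peer → mirror
mirror → index
index → auth
auth → broker
broker → bridge
bridge → edge
edge → gate
gate → queue
queue → shard
shard → ingest
ingest → proxy
proxy → router
router → sink
sink → mesh
mesh → worker
proxy → store

Visit order: hub, back, leaf, peer, mirror, index, auth, broker, bridge, edge, gate, queue, shard, ingest, proxy, router, sink, mesh, worker, store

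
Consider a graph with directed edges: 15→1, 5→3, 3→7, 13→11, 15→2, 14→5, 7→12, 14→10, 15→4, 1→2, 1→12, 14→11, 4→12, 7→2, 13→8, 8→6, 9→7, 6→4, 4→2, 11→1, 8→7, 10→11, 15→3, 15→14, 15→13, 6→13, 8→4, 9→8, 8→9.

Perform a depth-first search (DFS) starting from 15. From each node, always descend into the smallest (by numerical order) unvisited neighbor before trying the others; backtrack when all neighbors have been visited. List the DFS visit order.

Visit 15
15 → 1
1 → 2
1 → 12
15 → 3
3 → 7
15 → 4
15 → 13
13 → 8
8 → 6
8 → 9
13 → 11
15 → 14
14 → 5
14 → 10

15 -> 1 -> 2 -> 12 -> 3 -> 7 -> 4 -> 13 -> 8 -> 6 -> 9 -> 11 -> 14 -> 5 -> 10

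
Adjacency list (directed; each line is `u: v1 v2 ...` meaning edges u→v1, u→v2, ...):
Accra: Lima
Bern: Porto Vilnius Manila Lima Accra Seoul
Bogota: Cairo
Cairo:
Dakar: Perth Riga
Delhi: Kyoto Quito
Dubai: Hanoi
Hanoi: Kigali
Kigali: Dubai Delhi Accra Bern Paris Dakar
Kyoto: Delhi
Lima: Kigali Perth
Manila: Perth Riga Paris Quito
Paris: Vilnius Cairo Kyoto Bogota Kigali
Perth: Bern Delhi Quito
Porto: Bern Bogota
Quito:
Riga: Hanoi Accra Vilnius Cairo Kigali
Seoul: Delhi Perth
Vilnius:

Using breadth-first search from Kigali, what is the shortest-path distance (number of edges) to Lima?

Level 0: Kigali
Level 1: Accra, Bern, Dakar, Delhi, Dubai, Paris
Level 2: Bogota, Cairo, Hanoi, Kyoto, Lima, Manila, Perth, Porto, Quito, Riga, Seoul, Vilnius
Lima first appears at level 2.

2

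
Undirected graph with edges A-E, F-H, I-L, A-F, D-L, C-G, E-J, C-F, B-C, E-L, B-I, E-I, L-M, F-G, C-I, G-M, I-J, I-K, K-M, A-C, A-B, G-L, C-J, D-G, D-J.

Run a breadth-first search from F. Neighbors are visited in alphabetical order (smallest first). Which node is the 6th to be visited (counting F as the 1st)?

Visit F; enqueue A, C, G, H → queue [A, C, G, H]
Visit A; enqueue B, E → queue [C, G, H, B, E]
Visit C; enqueue I, J → queue [G, H, B, E, I, J]
Visit G; enqueue D, L, M → queue [H, B, E, I, J, D, L, M]
Visit H → queue [B, E, I, J, D, L, M]
Visit B → queue [E, I, J, D, L, M]
Visit E → queue [I, J, D, L, M]
Visit I; enqueue K → queue [J, D, L, M, K]
Visit J → queue [D, L, M, K]
Visit D → queue [L, M, K]
Visit L → queue [M, K]
Visit M → queue [K]
Visit K → queue []

Visit order: F, A, C, G, H, B, E, I, J, D, L, M, K

B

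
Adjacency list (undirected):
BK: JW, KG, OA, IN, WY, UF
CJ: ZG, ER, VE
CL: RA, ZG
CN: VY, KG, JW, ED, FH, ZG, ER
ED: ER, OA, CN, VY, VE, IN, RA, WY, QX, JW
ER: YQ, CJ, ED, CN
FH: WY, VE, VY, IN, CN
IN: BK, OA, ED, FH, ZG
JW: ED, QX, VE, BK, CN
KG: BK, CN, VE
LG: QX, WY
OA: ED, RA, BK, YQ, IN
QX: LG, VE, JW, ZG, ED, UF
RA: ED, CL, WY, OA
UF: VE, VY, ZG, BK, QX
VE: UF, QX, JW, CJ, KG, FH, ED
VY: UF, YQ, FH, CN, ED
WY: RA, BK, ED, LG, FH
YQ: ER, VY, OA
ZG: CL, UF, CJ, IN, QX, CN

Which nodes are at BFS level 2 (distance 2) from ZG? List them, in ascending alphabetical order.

Level 0: ZG
Level 1: CJ, CL, CN, IN, QX, UF
Level 2: BK, ED, ER, FH, JW, KG, LG, OA, RA, VE, VY
Level 3: WY, YQ

BK, ED, ER, FH, JW, KG, LG, OA, RA, VE, VY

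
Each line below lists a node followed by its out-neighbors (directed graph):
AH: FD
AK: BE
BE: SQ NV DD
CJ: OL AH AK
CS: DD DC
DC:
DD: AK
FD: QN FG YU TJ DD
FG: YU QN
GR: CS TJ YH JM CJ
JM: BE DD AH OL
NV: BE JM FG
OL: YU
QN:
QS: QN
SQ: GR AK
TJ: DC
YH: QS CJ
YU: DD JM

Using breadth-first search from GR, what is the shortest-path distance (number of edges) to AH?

Level 0: GR
Level 1: CJ, CS, JM, TJ, YH
Level 2: AH, AK, BE, DC, DD, OL, QS
Level 3: FD, NV, QN, SQ, YU
Level 4: FG
AH first appears at level 2.

2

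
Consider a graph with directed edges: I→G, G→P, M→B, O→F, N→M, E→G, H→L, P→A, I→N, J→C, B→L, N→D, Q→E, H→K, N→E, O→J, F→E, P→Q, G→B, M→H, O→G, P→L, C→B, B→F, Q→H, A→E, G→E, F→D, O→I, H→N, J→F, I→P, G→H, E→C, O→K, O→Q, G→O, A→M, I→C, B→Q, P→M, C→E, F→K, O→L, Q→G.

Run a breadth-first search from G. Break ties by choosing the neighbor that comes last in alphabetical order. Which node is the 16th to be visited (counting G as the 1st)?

Visit G; enqueue P, O, H, E, B → queue [P, O, H, E, B]
Visit P; enqueue Q, M, L, A → queue [O, H, E, B, Q, M, L, A]
Visit O; enqueue K, J, I, F → queue [H, E, B, Q, M, L, A, K, J, I, F]
Visit H; enqueue N → queue [E, B, Q, M, L, A, K, J, I, F, N]
Visit E; enqueue C → queue [B, Q, M, L, A, K, J, I, F, N, C]
Visit B → queue [Q, M, L, A, K, J, I, F, N, C]
Visit Q → queue [M, L, A, K, J, I, F, N, C]
Visit M → queue [L, A, K, J, I, F, N, C]
Visit L → queue [A, K, J, I, F, N, C]
Visit A → queue [K, J, I, F, N, C]
Visit K → queue [J, I, F, N, C]
Visit J → queue [I, F, N, C]
Visit I → queue [F, N, C]
Visit F; enqueue D → queue [N, C, D]
Visit N → queue [C, D]
Visit C → queue [D]
Visit D → queue []

Visit order: G, P, O, H, E, B, Q, M, L, A, K, J, I, F, N, C, D

C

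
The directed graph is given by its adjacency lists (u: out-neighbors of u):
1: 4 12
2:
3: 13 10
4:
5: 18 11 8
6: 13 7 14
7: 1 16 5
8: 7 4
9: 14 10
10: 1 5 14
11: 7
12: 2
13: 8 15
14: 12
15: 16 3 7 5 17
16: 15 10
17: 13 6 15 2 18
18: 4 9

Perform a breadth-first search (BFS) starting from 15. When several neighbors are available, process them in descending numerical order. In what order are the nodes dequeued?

Visit 15; enqueue 17, 16, 7, 5, 3 → queue [17, 16, 7, 5, 3]
Visit 17; enqueue 18, 13, 6, 2 → queue [16, 7, 5, 3, 18, 13, 6, 2]
Visit 16; enqueue 10 → queue [7, 5, 3, 18, 13, 6, 2, 10]
Visit 7; enqueue 1 → queue [5, 3, 18, 13, 6, 2, 10, 1]
Visit 5; enqueue 11, 8 → queue [3, 18, 13, 6, 2, 10, 1, 11, 8]
Visit 3 → queue [18, 13, 6, 2, 10, 1, 11, 8]
Visit 18; enqueue 9, 4 → queue [13, 6, 2, 10, 1, 11, 8, 9, 4]
Visit 13 → queue [6, 2, 10, 1, 11, 8, 9, 4]
Visit 6; enqueue 14 → queue [2, 10, 1, 11, 8, 9, 4, 14]
Visit 2 → queue [10, 1, 11, 8, 9, 4, 14]
Visit 10 → queue [1, 11, 8, 9, 4, 14]
Visit 1; enqueue 12 → queue [11, 8, 9, 4, 14, 12]
Visit 11 → queue [8, 9, 4, 14, 12]
Visit 8 → queue [9, 4, 14, 12]
Visit 9 → queue [4, 14, 12]
Visit 4 → queue [14, 12]
Visit 14 → queue [12]
Visit 12 → queue []

15 17 16 7 5 3 18 13 6 2 10 1 11 8 9 4 14 12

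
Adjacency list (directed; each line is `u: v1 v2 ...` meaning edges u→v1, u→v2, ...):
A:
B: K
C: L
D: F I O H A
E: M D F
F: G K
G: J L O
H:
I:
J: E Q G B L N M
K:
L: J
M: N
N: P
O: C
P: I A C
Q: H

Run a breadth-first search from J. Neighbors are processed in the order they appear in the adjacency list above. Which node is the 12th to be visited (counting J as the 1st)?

Visit J; enqueue E, Q, G, B, L, N, M → queue [E, Q, G, B, L, N, M]
Visit E; enqueue D, F → queue [Q, G, B, L, N, M, D, F]
Visit Q; enqueue H → queue [G, B, L, N, M, D, F, H]
Visit G; enqueue O → queue [B, L, N, M, D, F, H, O]
Visit B; enqueue K → queue [L, N, M, D, F, H, O, K]
Visit L → queue [N, M, D, F, H, O, K]
Visit N; enqueue P → queue [M, D, F, H, O, K, P]
Visit M → queue [D, F, H, O, K, P]
Visit D; enqueue I, A → queue [F, H, O, K, P, I, A]
Visit F → queue [H, O, K, P, I, A]
Visit H → queue [O, K, P, I, A]
Visit O; enqueue C → queue [K, P, I, A, C]
Visit K → queue [P, I, A, C]
Visit P → queue [I, A, C]
Visit I → queue [A, C]
Visit A → queue [C]
Visit C → queue []

Visit order: J, E, Q, G, B, L, N, M, D, F, H, O, K, P, I, A, C

O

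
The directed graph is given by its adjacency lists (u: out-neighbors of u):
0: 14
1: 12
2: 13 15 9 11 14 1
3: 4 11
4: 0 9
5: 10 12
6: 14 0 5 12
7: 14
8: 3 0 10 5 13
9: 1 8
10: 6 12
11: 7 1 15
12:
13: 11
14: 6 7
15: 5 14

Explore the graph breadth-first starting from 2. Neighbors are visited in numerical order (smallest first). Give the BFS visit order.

Visit 2; enqueue 1, 9, 11, 13, 14, 15 → queue [1, 9, 11, 13, 14, 15]
Visit 1; enqueue 12 → queue [9, 11, 13, 14, 15, 12]
Visit 9; enqueue 8 → queue [11, 13, 14, 15, 12, 8]
Visit 11; enqueue 7 → queue [13, 14, 15, 12, 8, 7]
Visit 13 → queue [14, 15, 12, 8, 7]
Visit 14; enqueue 6 → queue [15, 12, 8, 7, 6]
Visit 15; enqueue 5 → queue [12, 8, 7, 6, 5]
Visit 12 → queue [8, 7, 6, 5]
Visit 8; enqueue 0, 3, 10 → queue [7, 6, 5, 0, 3, 10]
Visit 7 → queue [6, 5, 0, 3, 10]
Visit 6 → queue [5, 0, 3, 10]
Visit 5 → queue [0, 3, 10]
Visit 0 → queue [3, 10]
Visit 3; enqueue 4 → queue [10, 4]
Visit 10 → queue [4]
Visit 4 → queue []

2 → 1 → 9 → 11 → 13 → 14 → 15 → 12 → 8 → 7 → 6 → 5 → 0 → 3 → 10 → 4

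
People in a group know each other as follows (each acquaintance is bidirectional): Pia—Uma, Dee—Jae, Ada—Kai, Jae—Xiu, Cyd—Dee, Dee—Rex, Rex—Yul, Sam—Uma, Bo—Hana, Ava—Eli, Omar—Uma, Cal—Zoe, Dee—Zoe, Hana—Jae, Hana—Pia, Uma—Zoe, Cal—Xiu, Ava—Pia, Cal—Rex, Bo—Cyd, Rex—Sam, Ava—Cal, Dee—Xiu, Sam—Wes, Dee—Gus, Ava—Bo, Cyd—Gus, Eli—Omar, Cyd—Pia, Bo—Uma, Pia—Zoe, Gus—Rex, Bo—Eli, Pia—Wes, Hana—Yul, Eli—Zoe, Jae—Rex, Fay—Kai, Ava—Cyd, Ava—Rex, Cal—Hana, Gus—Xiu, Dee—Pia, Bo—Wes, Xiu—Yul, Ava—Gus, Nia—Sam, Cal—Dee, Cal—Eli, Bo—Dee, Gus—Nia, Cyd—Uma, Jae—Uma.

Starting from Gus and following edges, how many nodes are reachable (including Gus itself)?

19

BFS from Gus visits: Gus, Ava, Cyd, Dee, Nia, Rex, Xiu, Bo, Cal, Eli, Pia, Uma, Jae, Zoe, Sam, Yul, Hana, Wes, Omar
Reachable nodes: 19 of 22 total.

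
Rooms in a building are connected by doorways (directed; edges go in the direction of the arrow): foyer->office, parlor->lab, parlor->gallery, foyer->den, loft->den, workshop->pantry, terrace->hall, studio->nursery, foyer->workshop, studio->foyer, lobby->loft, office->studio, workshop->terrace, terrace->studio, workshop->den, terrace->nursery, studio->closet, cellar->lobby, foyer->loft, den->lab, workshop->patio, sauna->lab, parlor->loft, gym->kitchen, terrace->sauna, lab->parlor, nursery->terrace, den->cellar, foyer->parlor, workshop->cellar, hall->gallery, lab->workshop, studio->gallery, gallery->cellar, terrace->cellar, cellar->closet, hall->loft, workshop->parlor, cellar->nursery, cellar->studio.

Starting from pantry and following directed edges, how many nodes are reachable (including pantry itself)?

BFS from pantry visits: pantry
Reachable nodes: 1 of 20 total.

1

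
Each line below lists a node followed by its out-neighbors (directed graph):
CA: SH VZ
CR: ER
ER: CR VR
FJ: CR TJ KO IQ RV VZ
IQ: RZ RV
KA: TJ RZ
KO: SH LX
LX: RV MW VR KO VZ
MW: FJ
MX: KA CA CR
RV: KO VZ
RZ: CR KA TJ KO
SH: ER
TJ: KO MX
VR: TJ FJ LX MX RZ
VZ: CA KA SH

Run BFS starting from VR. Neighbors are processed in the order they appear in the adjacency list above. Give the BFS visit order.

VR TJ FJ LX MX RZ KO CR IQ RV VZ MW KA CA SH ER

Visit VR; enqueue TJ, FJ, LX, MX, RZ → queue [TJ, FJ, LX, MX, RZ]
Visit TJ; enqueue KO → queue [FJ, LX, MX, RZ, KO]
Visit FJ; enqueue CR, IQ, RV, VZ → queue [LX, MX, RZ, KO, CR, IQ, RV, VZ]
Visit LX; enqueue MW → queue [MX, RZ, KO, CR, IQ, RV, VZ, MW]
Visit MX; enqueue KA, CA → queue [RZ, KO, CR, IQ, RV, VZ, MW, KA, CA]
Visit RZ → queue [KO, CR, IQ, RV, VZ, MW, KA, CA]
Visit KO; enqueue SH → queue [CR, IQ, RV, VZ, MW, KA, CA, SH]
Visit CR; enqueue ER → queue [IQ, RV, VZ, MW, KA, CA, SH, ER]
Visit IQ → queue [RV, VZ, MW, KA, CA, SH, ER]
Visit RV → queue [VZ, MW, KA, CA, SH, ER]
Visit VZ → queue [MW, KA, CA, SH, ER]
Visit MW → queue [KA, CA, SH, ER]
Visit KA → queue [CA, SH, ER]
Visit CA → queue [SH, ER]
Visit SH → queue [ER]
Visit ER → queue []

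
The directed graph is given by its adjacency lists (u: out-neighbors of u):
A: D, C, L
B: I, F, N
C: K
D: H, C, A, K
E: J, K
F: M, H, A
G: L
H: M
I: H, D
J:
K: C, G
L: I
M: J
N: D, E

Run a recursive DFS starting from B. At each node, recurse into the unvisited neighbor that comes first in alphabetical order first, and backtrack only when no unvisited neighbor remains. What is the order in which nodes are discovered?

Visit B
B → F
F → A
A → C
C → K
K → G
G → L
L → I
I → D
D → H
H → M
M → J
B → N
N → E

B F A C K G L I D H M J N E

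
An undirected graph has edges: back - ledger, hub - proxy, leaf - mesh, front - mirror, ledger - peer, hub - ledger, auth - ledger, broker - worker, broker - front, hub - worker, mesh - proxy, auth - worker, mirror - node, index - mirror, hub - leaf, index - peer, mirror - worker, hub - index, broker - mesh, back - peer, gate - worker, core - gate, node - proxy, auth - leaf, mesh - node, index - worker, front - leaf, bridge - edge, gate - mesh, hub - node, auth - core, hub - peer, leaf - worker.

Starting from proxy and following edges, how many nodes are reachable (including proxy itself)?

16

BFS from proxy visits: proxy, hub, mesh, node, index, leaf, ledger, peer, worker, broker, gate, mirror, auth, front, back, core
Reachable nodes: 16 of 18 total.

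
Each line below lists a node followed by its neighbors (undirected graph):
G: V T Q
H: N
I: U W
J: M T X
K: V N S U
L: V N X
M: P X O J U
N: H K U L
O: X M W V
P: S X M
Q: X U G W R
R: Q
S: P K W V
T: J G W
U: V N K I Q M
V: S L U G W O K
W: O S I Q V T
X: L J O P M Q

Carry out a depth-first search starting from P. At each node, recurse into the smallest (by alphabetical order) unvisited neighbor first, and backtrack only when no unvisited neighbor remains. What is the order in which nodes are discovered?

Visit P
P → M
M → J
J → T
T → G
G → Q
Q → R
Q → U
U → I
I → W
W → O
O → V
V → K
K → N
N → H
N → L
L → X
K → S

P → M → J → T → G → Q → R → U → I → W → O → V → K → N → H → L → X → S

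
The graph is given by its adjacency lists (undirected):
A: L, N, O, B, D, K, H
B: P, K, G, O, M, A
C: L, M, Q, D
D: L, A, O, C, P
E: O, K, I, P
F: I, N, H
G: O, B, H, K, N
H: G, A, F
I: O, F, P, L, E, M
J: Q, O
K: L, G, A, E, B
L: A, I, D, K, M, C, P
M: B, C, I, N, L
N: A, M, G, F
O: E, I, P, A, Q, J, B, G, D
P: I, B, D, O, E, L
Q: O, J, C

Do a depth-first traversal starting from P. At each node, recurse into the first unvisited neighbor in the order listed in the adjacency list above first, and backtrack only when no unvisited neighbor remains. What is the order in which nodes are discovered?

Visit P
P → I
I → O
O → E
E → K
K → L
L → A
A → N
N → M
M → B
B → G
G → H
H → F
M → C
C → Q
Q → J
C → D

P I O E K L A N M B G H F C Q J D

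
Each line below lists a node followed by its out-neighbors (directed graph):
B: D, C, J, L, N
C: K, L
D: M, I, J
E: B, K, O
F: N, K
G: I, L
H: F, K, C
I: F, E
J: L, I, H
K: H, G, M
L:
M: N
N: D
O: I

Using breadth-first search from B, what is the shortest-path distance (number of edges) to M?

2

Level 0: B
Level 1: C, D, J, L, N
Level 2: H, I, K, M
Level 3: E, F, G
Level 4: O
M first appears at level 2.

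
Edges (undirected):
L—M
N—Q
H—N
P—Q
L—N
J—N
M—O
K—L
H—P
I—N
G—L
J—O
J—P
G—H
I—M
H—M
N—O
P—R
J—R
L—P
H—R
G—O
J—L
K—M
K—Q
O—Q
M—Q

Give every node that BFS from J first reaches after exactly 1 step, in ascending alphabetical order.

Level 0: J
Level 1: L, N, O, P, R
Level 2: G, H, I, K, M, Q

L, N, O, P, R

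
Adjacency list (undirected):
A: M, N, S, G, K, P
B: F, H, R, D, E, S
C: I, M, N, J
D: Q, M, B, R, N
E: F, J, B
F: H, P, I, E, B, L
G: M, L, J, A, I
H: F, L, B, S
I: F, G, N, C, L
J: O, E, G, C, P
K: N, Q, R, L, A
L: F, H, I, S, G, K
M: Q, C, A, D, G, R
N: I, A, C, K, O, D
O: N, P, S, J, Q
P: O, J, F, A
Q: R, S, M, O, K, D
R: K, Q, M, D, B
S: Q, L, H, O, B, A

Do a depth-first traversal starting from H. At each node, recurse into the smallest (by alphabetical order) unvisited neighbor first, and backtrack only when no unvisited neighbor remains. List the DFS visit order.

Visit H
H → B
B → D
D → M
M → A
A → G
G → I
I → C
C → J
J → E
E → F
F → L
L → K
K → N
N → O
O → P
O → Q
Q → R
Q → S

H → B → D → M → A → G → I → C → J → E → F → L → K → N → O → P → Q → R → S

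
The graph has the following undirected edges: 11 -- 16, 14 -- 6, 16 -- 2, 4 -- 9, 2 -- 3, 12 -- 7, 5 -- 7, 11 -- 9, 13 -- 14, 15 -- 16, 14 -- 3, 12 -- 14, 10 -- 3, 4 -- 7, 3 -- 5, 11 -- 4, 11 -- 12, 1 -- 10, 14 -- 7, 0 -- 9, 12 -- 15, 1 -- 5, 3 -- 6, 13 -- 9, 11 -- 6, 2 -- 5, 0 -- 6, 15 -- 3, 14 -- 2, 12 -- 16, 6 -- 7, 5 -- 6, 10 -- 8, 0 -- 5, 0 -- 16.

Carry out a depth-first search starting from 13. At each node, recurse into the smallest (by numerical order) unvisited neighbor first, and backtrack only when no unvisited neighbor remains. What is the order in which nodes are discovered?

Visit 13
13 → 9
9 → 0
0 → 5
5 → 1
1 → 10
10 → 3
3 → 2
2 → 14
14 → 6
6 → 7
7 → 4
4 → 11
11 → 12
12 → 15
15 → 16
10 → 8

13 → 9 → 0 → 5 → 1 → 10 → 3 → 2 → 14 → 6 → 7 → 4 → 11 → 12 → 15 → 16 → 8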